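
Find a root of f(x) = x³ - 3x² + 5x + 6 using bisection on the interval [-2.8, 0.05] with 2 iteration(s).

f(x) = x³ - 3x² + 5x + 6
Initial interval: [-2.8, 0.05]

Iteration 1:
  c_1 = (-2.800000 + 0.050000)/2 = -1.375000
  f(c_1) = f(-1.375000) = -9.146484
  f(a) × f(c) ≥ 0, new interval: [-1.375000, 0.050000]
Iteration 2:
  c_2 = (-1.375000 + 0.050000)/2 = -0.662500
  f(c_2) = f(-0.662500) = 1.080006
  f(a) × f(c) < 0, new interval: [-1.375000, -0.662500]

After 2 iteration(s), the approximation is c_2 = -0.662500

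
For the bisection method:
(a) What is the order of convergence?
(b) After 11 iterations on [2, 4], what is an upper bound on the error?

(a) Bisection has linear (order 1) convergence; the error is halved each step.

(b) Error bound = (b-a)/2^n = (4 - 2)/2^{11}
    = 2/2^{11}

(a) 1 (linear); (b) error ≤ 9.77e-04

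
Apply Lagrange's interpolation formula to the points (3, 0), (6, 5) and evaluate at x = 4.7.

Lagrange interpolation formula:
P(x) = Σ yᵢ × Lᵢ(x)
where Lᵢ(x) = Π_{j≠i} (x - xⱼ)/(xᵢ - xⱼ)

L_0(4.7) = (4.7 - 6)/(3 - 6) = 0.433333
L_1(4.7) = (4.7 - 3)/(6 - 3) = 0.566667

P(4.7) = 0×L_0(4.7) + 5×L_1(4.7)
P(4.7) = 2.833333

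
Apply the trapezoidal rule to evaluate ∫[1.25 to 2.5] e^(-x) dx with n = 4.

f(x) = e^(-x)
a = 1.25, b = 2.5, n = 4
h = (b - a)/n = 0.312500

Trapezoidal rule: (h/2)[f(x₀) + 2f(x₁) + 2f(x₂) + ... + f(xₙ)]

x_0 = 1.2500, f(x_0) = 0.286505, coefficient = 1
x_1 = 1.5625, f(x_1) = 0.209611, coefficient = 2
x_2 = 1.8750, f(x_2) = 0.153355, coefficient = 2
x_3 = 2.1875, f(x_3) = 0.112197, coefficient = 2
x_4 = 2.5000, f(x_4) = 0.082085, coefficient = 1

I ≈ (0.312500/2) × 1.318916 = 0.206081
Exact value: 0.204420
Error: 0.001661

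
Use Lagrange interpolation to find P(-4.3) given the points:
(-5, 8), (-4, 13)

Lagrange interpolation formula:
P(x) = Σ yᵢ × Lᵢ(x)
where Lᵢ(x) = Π_{j≠i} (x - xⱼ)/(xᵢ - xⱼ)

L_0(-4.3) = (-4.3 - (-4))/(-5 - (-4)) = 0.300000
L_1(-4.3) = (-4.3 - (-5))/(-4 - (-5)) = 0.700000

P(-4.3) = 8×L_0(-4.3) + 13×L_1(-4.3)
P(-4.3) = 11.500000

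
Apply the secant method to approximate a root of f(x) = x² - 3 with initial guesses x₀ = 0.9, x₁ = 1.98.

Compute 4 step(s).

f(x) = x² - 3
x₀ = 0.9, x₁ = 1.98

Secant formula: x_{n+1} = x_n - f(x_n)(x_n - x_{n-1})/(f(x_n) - f(x_{n-1}))

Iteration 1:
  f(0.900000) = -2.190000
  f(1.980000) = 0.920400
  x_2 = 1.980000 - 0.920400×(1.980000 - 0.900000)/(0.920400 - (-2.190000))
       = 1.660417
Iteration 2:
  f(1.980000) = 0.920400
  f(1.660417) = -0.243016
  x_3 = 1.660417 - (-0.243016)×(1.660417 - 1.980000)/(-0.243016 - 0.920400)
       = 1.727172
Iteration 3:
  f(1.660417) = -0.243016
  f(1.727172) = -0.016878
  x_4 = 1.727172 - (-0.016878)×(1.727172 - 1.660417)/(-0.016878 - (-0.243016))
       = 1.732154
Iteration 4:
  f(1.727172) = -0.016878
  f(1.732154) = 0.000357
  x_5 = 1.732154 - 0.000357×(1.732154 - 1.727172)/(0.000357 - (-0.016878))
       = 1.732051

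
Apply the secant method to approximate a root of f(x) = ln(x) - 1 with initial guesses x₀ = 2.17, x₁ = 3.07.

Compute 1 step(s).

f(x) = ln(x) - 1
x₀ = 2.17, x₁ = 3.07

Secant formula: x_{n+1} = x_n - f(x_n)(x_n - x_{n-1})/(f(x_n) - f(x_{n-1}))

Iteration 1:
  f(2.170000) = -0.225273
  f(3.070000) = 0.121678
  x_2 = 3.070000 - 0.121678×(3.070000 - 2.170000)/(0.121678 - (-0.225273))
       = 2.754365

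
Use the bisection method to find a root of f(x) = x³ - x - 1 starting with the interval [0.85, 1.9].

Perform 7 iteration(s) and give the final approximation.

f(x) = x³ - x - 1
Initial interval: [0.85, 1.9]

Iteration 1:
  c_1 = (0.850000 + 1.900000)/2 = 1.375000
  f(c_1) = f(1.375000) = 0.224609
  f(a) × f(c) < 0, new interval: [0.850000, 1.375000]
Iteration 2:
  c_2 = (0.850000 + 1.375000)/2 = 1.112500
  f(c_2) = f(1.112500) = -0.735607
  f(a) × f(c) ≥ 0, new interval: [1.112500, 1.375000]
Iteration 3:
  c_3 = (1.112500 + 1.375000)/2 = 1.243750
  f(c_3) = f(1.243750) = -0.319776
  f(a) × f(c) ≥ 0, new interval: [1.243750, 1.375000]
Iteration 4:
  c_4 = (1.243750 + 1.375000)/2 = 1.309375
  f(c_4) = f(1.309375) = -0.064500
  f(a) × f(c) ≥ 0, new interval: [1.309375, 1.375000]
Iteration 5:
  c_5 = (1.309375 + 1.375000)/2 = 1.342188
  f(c_5) = f(1.342188) = 0.075719
  f(a) × f(c) < 0, new interval: [1.309375, 1.342188]
Iteration 6:
  c_6 = (1.309375 + 1.342188)/2 = 1.325781
  f(c_6) = f(1.325781) = 0.004539
  f(a) × f(c) < 0, new interval: [1.309375, 1.325781]
Iteration 7:
  c_7 = (1.309375 + 1.325781)/2 = 1.317578
  f(c_7) = f(1.317578) = -0.030247
  f(a) × f(c) ≥ 0, new interval: [1.317578, 1.325781]

After 7 iteration(s), the approximation is c_7 = 1.317578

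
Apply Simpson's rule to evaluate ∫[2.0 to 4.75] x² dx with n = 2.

f(x) = x²
a = 2.0, b = 4.75, n = 2
h = (b - a)/n = 1.375000

Simpson's rule: (h/3)[f(x₀) + 4f(x₁) + 2f(x₂) + ... + f(xₙ)]

x_0 = 2.0000, f(x_0) = 4.000000, coefficient = 1
x_1 = 3.3750, f(x_1) = 11.390625, coefficient = 4
x_2 = 4.7500, f(x_2) = 22.562500, coefficient = 1

I ≈ (1.375000/3) × 72.125000 = 33.057292
Exact value: 33.057292
Error: 0.000000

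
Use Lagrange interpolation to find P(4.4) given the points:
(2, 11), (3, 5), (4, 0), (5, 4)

Lagrange interpolation formula:
P(x) = Σ yᵢ × Lᵢ(x)
where Lᵢ(x) = Π_{j≠i} (x - xⱼ)/(xᵢ - xⱼ)

L_0(4.4) = (4.4 - 3)/(2 - 3) × (4.4 - 4)/(2 - 4) × (4.4 - 5)/(2 - 5) = 0.056000
L_1(4.4) = (4.4 - 2)/(3 - 2) × (4.4 - 4)/(3 - 4) × (4.4 - 5)/(3 - 5) = -0.288000
L_2(4.4) = (4.4 - 2)/(4 - 2) × (4.4 - 3)/(4 - 3) × (4.4 - 5)/(4 - 5) = 1.008000
L_3(4.4) = (4.4 - 2)/(5 - 2) × (4.4 - 3)/(5 - 3) × (4.4 - 4)/(5 - 4) = 0.224000

P(4.4) = 11×L_0(4.4) + 5×L_1(4.4) + 0×L_2(4.4) + 4×L_3(4.4)
P(4.4) = 0.072000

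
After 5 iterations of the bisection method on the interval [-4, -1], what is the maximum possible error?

Bisection error bound: |error| ≤ (b-a)/2^n
|error| ≤ (-1 - (-4))/2^5 = 3/2^5
|error| ≤ 0.0937500000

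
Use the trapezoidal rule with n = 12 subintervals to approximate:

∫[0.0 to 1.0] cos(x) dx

f(x) = cos(x)
a = 0.0, b = 1.0, n = 12
h = (b - a)/n = 0.083333

Trapezoidal rule: (h/2)[f(x₀) + 2f(x₁) + 2f(x₂) + ... + f(xₙ)]

x_0 = 0.0000, f(x_0) = 1.000000, coefficient = 1
x_1 = 0.0833, f(x_1) = 0.996530, coefficient = 2
x_2 = 0.1667, f(x_2) = 0.986143, coefficient = 2
x_3 = 0.2500, f(x_3) = 0.968912, coefficient = 2
x_4 = 0.3333, f(x_4) = 0.944957, coefficient = 2
x_5 = 0.4167, f(x_5) = 0.914443, coefficient = 2
x_6 = 0.5000, f(x_6) = 0.877583, coefficient = 2
x_7 = 0.5833, f(x_7) = 0.834631, coefficient = 2
x_8 = 0.6667, f(x_8) = 0.785887, coefficient = 2
x_9 = 0.7500, f(x_9) = 0.731689, coefficient = 2
x_10 = 0.8333, f(x_10) = 0.672412, coefficient = 2
x_11 = 0.9167, f(x_11) = 0.608469, coefficient = 2
x_12 = 1.0000, f(x_12) = 0.540302, coefficient = 1

I ≈ (0.083333/2) × 20.183615 = 0.840984
Exact value: 0.841471
Error: 0.000487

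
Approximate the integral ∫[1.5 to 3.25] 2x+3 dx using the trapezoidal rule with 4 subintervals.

f(x) = 2x+3
a = 1.5, b = 3.25, n = 4
h = (b - a)/n = 0.437500

Trapezoidal rule: (h/2)[f(x₀) + 2f(x₁) + 2f(x₂) + ... + f(xₙ)]

x_0 = 1.5000, f(x_0) = 6.000000, coefficient = 1
x_1 = 1.9375, f(x_1) = 6.875000, coefficient = 2
x_2 = 2.3750, f(x_2) = 7.750000, coefficient = 2
x_3 = 2.8125, f(x_3) = 8.625000, coefficient = 2
x_4 = 3.2500, f(x_4) = 9.500000, coefficient = 1

I ≈ (0.437500/2) × 62.000000 = 13.562500
Exact value: 13.562500
Error: 0.000000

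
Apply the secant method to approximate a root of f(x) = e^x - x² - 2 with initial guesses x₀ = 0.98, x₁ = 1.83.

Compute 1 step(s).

f(x) = e^x - x² - 2
x₀ = 0.98, x₁ = 1.83

Secant formula: x_{n+1} = x_n - f(x_n)(x_n - x_{n-1})/(f(x_n) - f(x_{n-1}))

Iteration 1:
  f(0.980000) = -0.295944
  f(1.830000) = 0.884987
  x_2 = 1.830000 - 0.884987×(1.830000 - 0.980000)/(0.884987 - (-0.295944))
       = 1.193012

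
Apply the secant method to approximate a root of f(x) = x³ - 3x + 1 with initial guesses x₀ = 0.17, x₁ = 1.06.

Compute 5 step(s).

f(x) = x³ - 3x + 1
x₀ = 0.17, x₁ = 1.06

Secant formula: x_{n+1} = x_n - f(x_n)(x_n - x_{n-1})/(f(x_n) - f(x_{n-1}))

Iteration 1:
  f(0.170000) = 0.494913
  f(1.060000) = -0.988984
  x_2 = 1.060000 - (-0.988984)×(1.060000 - 0.170000)/(-0.988984 - 0.494913)
       = 0.466835
Iteration 2:
  f(1.060000) = -0.988984
  f(0.466835) = -0.298765
  x_3 = 0.466835 - (-0.298765)×(0.466835 - 1.060000)/(-0.298765 - (-0.988984))
       = 0.210080
Iteration 3:
  f(0.466835) = -0.298765
  f(0.210080) = 0.379032
  x_4 = 0.210080 - 0.379032×(0.210080 - 0.466835)/(0.379032 - (-0.298765))
       = 0.353660
Iteration 4:
  f(0.210080) = 0.379032
  f(0.353660) = -0.016747
  x_5 = 0.353660 - (-0.016747)×(0.353660 - 0.210080)/(-0.016747 - 0.379032)
       = 0.347585
Iteration 5:
  f(0.353660) = -0.016747
  f(0.347585) = -0.000761
  x_6 = 0.347585 - (-0.000761)×(0.347585 - 0.353660)/(-0.000761 - (-0.016747))
       = 0.347296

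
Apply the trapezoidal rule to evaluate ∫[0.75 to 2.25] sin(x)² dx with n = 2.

f(x) = sin(x)²
a = 0.75, b = 2.25, n = 2
h = (b - a)/n = 0.750000

Trapezoidal rule: (h/2)[f(x₀) + 2f(x₁) + 2f(x₂) + ... + f(xₙ)]

x_0 = 0.7500, f(x_0) = 0.464631, coefficient = 1
x_1 = 1.5000, f(x_1) = 0.994996, coefficient = 2
x_2 = 2.2500, f(x_2) = 0.605398, coefficient = 1

I ≈ (0.750000/2) × 3.060022 = 1.147508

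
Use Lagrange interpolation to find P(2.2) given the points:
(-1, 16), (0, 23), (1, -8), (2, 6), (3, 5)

Lagrange interpolation formula:
P(x) = Σ yᵢ × Lᵢ(x)
where Lᵢ(x) = Π_{j≠i} (x - xⱼ)/(xᵢ - xⱼ)

L_0(2.2) = (2.2 - 0)/(-1 - 0) × (2.2 - 1)/(-1 - 1) × (2.2 - 2)/(-1 - 2) × (2.2 - 3)/(-1 - 3) = -0.017600
L_1(2.2) = (2.2 - (-1))/(0 - (-1)) × (2.2 - 1)/(0 - 1) × (2.2 - 2)/(0 - 2) × (2.2 - 3)/(0 - 3) = 0.102400
L_2(2.2) = (2.2 - (-1))/(1 - (-1)) × (2.2 - 0)/(1 - 0) × (2.2 - 2)/(1 - 2) × (2.2 - 3)/(1 - 3) = -0.281600
L_3(2.2) = (2.2 - (-1))/(2 - (-1)) × (2.2 - 0)/(2 - 0) × (2.2 - 1)/(2 - 1) × (2.2 - 3)/(2 - 3) = 1.126400
L_4(2.2) = (2.2 - (-1))/(3 - (-1)) × (2.2 - 0)/(3 - 0) × (2.2 - 1)/(3 - 1) × (2.2 - 2)/(3 - 2) = 0.070400

P(2.2) = 16×L_0(2.2) + 23×L_1(2.2) + (-8)×L_2(2.2) + 6×L_3(2.2) + 5×L_4(2.2)
P(2.2) = 11.436800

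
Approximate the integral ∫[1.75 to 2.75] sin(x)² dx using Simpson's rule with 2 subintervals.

f(x) = sin(x)²
a = 1.75, b = 2.75, n = 2
h = (b - a)/n = 0.500000

Simpson's rule: (h/3)[f(x₀) + 4f(x₁) + 2f(x₂) + ... + f(xₙ)]

x_0 = 1.7500, f(x_0) = 0.968228, coefficient = 1
x_1 = 2.2500, f(x_1) = 0.605398, coefficient = 4
x_2 = 2.7500, f(x_2) = 0.145665, coefficient = 1

I ≈ (0.500000/3) × 3.535485 = 0.589248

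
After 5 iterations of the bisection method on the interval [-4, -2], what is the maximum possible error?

Bisection error bound: |error| ≤ (b-a)/2^n
|error| ≤ (-2 - (-4))/2^5 = 2/2^5
|error| ≤ 0.0625000000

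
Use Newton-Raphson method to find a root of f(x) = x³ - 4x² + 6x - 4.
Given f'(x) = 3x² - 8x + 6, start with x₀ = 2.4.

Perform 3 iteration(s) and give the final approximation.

f(x) = x³ - 4x² + 6x - 4
f'(x) = 3x² - 8x + 6
x₀ = 2.4

Newton-Raphson formula: x_{n+1} = x_n - f(x_n)/f'(x_n)

Iteration 1:
  f(2.400000) = 1.184000
  f'(2.400000) = 4.080000
  x_1 = 2.400000 - 1.184000/4.080000 = 2.109804
Iteration 2:
  f(2.109804) = 0.245046
  f'(2.109804) = 2.475386
  x_2 = 2.109804 - 0.245046/2.475386 = 2.010811
Iteration 3:
  f(2.010811) = 0.021857
  f'(2.010811) = 2.043595
  x_3 = 2.010811 - 0.021857/2.043595 = 2.000116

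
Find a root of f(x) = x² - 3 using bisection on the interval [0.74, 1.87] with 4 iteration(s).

f(x) = x² - 3
Initial interval: [0.74, 1.87]

Iteration 1:
  c_1 = (0.740000 + 1.870000)/2 = 1.305000
  f(c_1) = f(1.305000) = -1.296975
  f(a) × f(c) ≥ 0, new interval: [1.305000, 1.870000]
Iteration 2:
  c_2 = (1.305000 + 1.870000)/2 = 1.587500
  f(c_2) = f(1.587500) = -0.479844
  f(a) × f(c) ≥ 0, new interval: [1.587500, 1.870000]
Iteration 3:
  c_3 = (1.587500 + 1.870000)/2 = 1.728750
  f(c_3) = f(1.728750) = -0.011423
  f(a) × f(c) ≥ 0, new interval: [1.728750, 1.870000]
Iteration 4:
  c_4 = (1.728750 + 1.870000)/2 = 1.799375
  f(c_4) = f(1.799375) = 0.237750
  f(a) × f(c) < 0, new interval: [1.728750, 1.799375]

After 4 iteration(s), the approximation is c_4 = 1.799375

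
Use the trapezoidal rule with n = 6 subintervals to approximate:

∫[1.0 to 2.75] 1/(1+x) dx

f(x) = 1/(1+x)
a = 1.0, b = 2.75, n = 6
h = (b - a)/n = 0.291667

Trapezoidal rule: (h/2)[f(x₀) + 2f(x₁) + 2f(x₂) + ... + f(xₙ)]

x_0 = 1.0000, f(x_0) = 0.500000, coefficient = 1
x_1 = 1.2917, f(x_1) = 0.436364, coefficient = 2
x_2 = 1.5833, f(x_2) = 0.387097, coefficient = 2
x_3 = 1.8750, f(x_3) = 0.347826, coefficient = 2
x_4 = 2.1667, f(x_4) = 0.315789, coefficient = 2
x_5 = 2.4583, f(x_5) = 0.289157, coefficient = 2
x_6 = 2.7500, f(x_6) = 0.266667, coefficient = 1

I ≈ (0.291667/2) × 4.319132 = 0.629873
Exact value: 0.628609
Error: 0.001265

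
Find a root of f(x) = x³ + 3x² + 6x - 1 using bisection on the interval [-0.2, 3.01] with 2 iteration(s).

f(x) = x³ + 3x² + 6x - 1
Initial interval: [-0.2, 3.01]

Iteration 1:
  c_1 = (-0.200000 + 3.010000)/2 = 1.405000
  f(c_1) = f(1.405000) = 16.125580
  f(a) × f(c) < 0, new interval: [-0.200000, 1.405000]
Iteration 2:
  c_2 = (-0.200000 + 1.405000)/2 = 0.602500
  f(c_2) = f(0.602500) = 3.922730
  f(a) × f(c) < 0, new interval: [-0.200000, 0.602500]

After 2 iteration(s), the approximation is c_2 = 0.602500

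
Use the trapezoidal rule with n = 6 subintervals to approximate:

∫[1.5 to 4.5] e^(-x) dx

f(x) = e^(-x)
a = 1.5, b = 4.5, n = 6
h = (b - a)/n = 0.500000

Trapezoidal rule: (h/2)[f(x₀) + 2f(x₁) + 2f(x₂) + ... + f(xₙ)]

x_0 = 1.5000, f(x_0) = 0.223130, coefficient = 1
x_1 = 2.0000, f(x_1) = 0.135335, coefficient = 2
x_2 = 2.5000, f(x_2) = 0.082085, coefficient = 2
x_3 = 3.0000, f(x_3) = 0.049787, coefficient = 2
x_4 = 3.5000, f(x_4) = 0.030197, coefficient = 2
x_5 = 4.0000, f(x_5) = 0.018316, coefficient = 2
x_6 = 4.5000, f(x_6) = 0.011109, coefficient = 1

I ≈ (0.500000/2) × 0.865680 = 0.216420
Exact value: 0.212021
Error: 0.004399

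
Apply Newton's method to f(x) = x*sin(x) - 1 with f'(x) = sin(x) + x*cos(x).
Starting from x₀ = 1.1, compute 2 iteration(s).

f(x) = x*sin(x) - 1
f'(x) = sin(x) + x*cos(x)
x₀ = 1.1

Newton-Raphson formula: x_{n+1} = x_n - f(x_n)/f'(x_n)

Iteration 1:
  f(1.100000) = -0.019672
  f'(1.100000) = 1.390163
  x_1 = 1.100000 - (-0.019672)/1.390163 = 1.114151
Iteration 2:
  f(1.114151) = -0.000009
  f'(1.114151) = 1.388810
  x_2 = 1.114151 - (-0.000009)/1.388810 = 1.114157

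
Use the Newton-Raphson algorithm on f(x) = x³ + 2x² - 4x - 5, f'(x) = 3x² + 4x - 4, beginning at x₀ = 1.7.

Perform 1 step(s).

f(x) = x³ + 2x² - 4x - 5
f'(x) = 3x² + 4x - 4
x₀ = 1.7

Newton-Raphson formula: x_{n+1} = x_n - f(x_n)/f'(x_n)

Iteration 1:
  f(1.700000) = -1.107000
  f'(1.700000) = 11.470000
  x_1 = 1.700000 - (-1.107000)/11.470000 = 1.796513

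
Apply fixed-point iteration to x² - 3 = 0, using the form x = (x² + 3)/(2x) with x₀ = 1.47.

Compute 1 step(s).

Equation: x² - 3 = 0
Fixed-point form: x = (x² + 3)/(2x)
x₀ = 1.47

x_1 = g(1.470000) = 1.755408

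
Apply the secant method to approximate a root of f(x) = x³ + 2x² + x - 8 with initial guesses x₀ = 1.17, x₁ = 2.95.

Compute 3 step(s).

f(x) = x³ + 2x² + x - 8
x₀ = 1.17, x₁ = 2.95

Secant formula: x_{n+1} = x_n - f(x_n)(x_n - x_{n-1})/(f(x_n) - f(x_{n-1}))

Iteration 1:
  f(1.170000) = -2.490587
  f(2.950000) = 38.027375
  x_2 = 2.950000 - 38.027375×(2.950000 - 1.170000)/(38.027375 - (-2.490587))
       = 1.279414
Iteration 2:
  f(2.950000) = 38.027375
  f(1.279414) = -1.352509
  x_3 = 1.279414 - (-1.352509)×(1.279414 - 2.950000)/(-1.352509 - 38.027375)
       = 1.336791
Iteration 3:
  f(1.279414) = -1.352509
  f(1.336791) = -0.700331
  x_4 = 1.336791 - (-0.700331)×(1.336791 - 1.279414)/(-0.700331 - (-1.352509))
       = 1.398404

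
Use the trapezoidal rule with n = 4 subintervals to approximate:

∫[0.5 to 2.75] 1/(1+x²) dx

f(x) = 1/(1+x²)
a = 0.5, b = 2.75, n = 4
h = (b - a)/n = 0.562500

Trapezoidal rule: (h/2)[f(x₀) + 2f(x₁) + 2f(x₂) + ... + f(xₙ)]

x_0 = 0.5000, f(x_0) = 0.800000, coefficient = 1
x_1 = 1.0625, f(x_1) = 0.469725, coefficient = 2
x_2 = 1.6250, f(x_2) = 0.274678, coefficient = 2
x_3 = 2.1875, f(x_3) = 0.172856, coefficient = 2
x_4 = 2.7500, f(x_4) = 0.116788, coefficient = 1

I ≈ (0.562500/2) × 2.751306 = 0.773805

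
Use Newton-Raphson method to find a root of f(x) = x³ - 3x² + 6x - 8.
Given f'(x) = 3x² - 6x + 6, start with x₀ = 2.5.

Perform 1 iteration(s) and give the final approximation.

f(x) = x³ - 3x² + 6x - 8
f'(x) = 3x² - 6x + 6
x₀ = 2.5

Newton-Raphson formula: x_{n+1} = x_n - f(x_n)/f'(x_n)

Iteration 1:
  f(2.500000) = 3.875000
  f'(2.500000) = 9.750000
  x_1 = 2.500000 - 3.875000/9.750000 = 2.102564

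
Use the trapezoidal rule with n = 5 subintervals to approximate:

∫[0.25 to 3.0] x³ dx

f(x) = x³
a = 0.25, b = 3.0, n = 5
h = (b - a)/n = 0.550000

Trapezoidal rule: (h/2)[f(x₀) + 2f(x₁) + 2f(x₂) + ... + f(xₙ)]

x_0 = 0.2500, f(x_0) = 0.015625, coefficient = 1
x_1 = 0.8000, f(x_1) = 0.512000, coefficient = 2
x_2 = 1.3500, f(x_2) = 2.460375, coefficient = 2
x_3 = 1.9000, f(x_3) = 6.859000, coefficient = 2
x_4 = 2.4500, f(x_4) = 14.706125, coefficient = 2
x_5 = 3.0000, f(x_5) = 27.000000, coefficient = 1

I ≈ (0.550000/2) × 76.090625 = 20.924922
Exact value: 20.249023
Error: 0.675898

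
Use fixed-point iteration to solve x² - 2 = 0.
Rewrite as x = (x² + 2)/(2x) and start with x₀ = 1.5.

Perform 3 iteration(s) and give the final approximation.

Equation: x² - 2 = 0
Fixed-point form: x = (x² + 2)/(2x)
x₀ = 1.5

x_1 = g(1.500000) = 1.416667
x_2 = g(1.416667) = 1.414216
x_3 = g(1.414216) = 1.414214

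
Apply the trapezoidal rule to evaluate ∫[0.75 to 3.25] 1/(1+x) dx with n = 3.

f(x) = 1/(1+x)
a = 0.75, b = 3.25, n = 3
h = (b - a)/n = 0.833333

Trapezoidal rule: (h/2)[f(x₀) + 2f(x₁) + 2f(x₂) + ... + f(xₙ)]

x_0 = 0.7500, f(x_0) = 0.571429, coefficient = 1
x_1 = 1.5833, f(x_1) = 0.387097, coefficient = 2
x_2 = 2.4167, f(x_2) = 0.292683, coefficient = 2
x_3 = 3.2500, f(x_3) = 0.235294, coefficient = 1

I ≈ (0.833333/2) × 2.166282 = 0.902618
Exact value: 0.887303
Error: 0.015314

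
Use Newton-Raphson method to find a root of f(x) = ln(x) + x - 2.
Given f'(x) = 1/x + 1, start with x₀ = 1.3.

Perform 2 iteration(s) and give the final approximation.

f(x) = ln(x) + x - 2
f'(x) = 1/x + 1
x₀ = 1.3

Newton-Raphson formula: x_{n+1} = x_n - f(x_n)/f'(x_n)

Iteration 1:
  f(1.300000) = -0.437636
  f'(1.300000) = 1.769231
  x_1 = 1.300000 - (-0.437636)/1.769231 = 1.547359
Iteration 2:
  f(1.547359) = -0.016091
  f'(1.547359) = 1.646262
  x_2 = 1.547359 - (-0.016091)/1.646262 = 1.557134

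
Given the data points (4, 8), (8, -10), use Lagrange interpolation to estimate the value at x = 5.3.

Lagrange interpolation formula:
P(x) = Σ yᵢ × Lᵢ(x)
where Lᵢ(x) = Π_{j≠i} (x - xⱼ)/(xᵢ - xⱼ)

L_0(5.3) = (5.3 - 8)/(4 - 8) = 0.675000
L_1(5.3) = (5.3 - 4)/(8 - 4) = 0.325000

P(5.3) = 8×L_0(5.3) + (-10)×L_1(5.3)
P(5.3) = 2.150000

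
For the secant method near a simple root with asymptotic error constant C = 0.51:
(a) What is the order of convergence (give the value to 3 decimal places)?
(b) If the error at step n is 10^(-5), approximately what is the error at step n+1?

(a) Secant method has superlinear convergence with order φ = (1+√5)/2 ≈ 1.618.
    This means |e_{n+1}| ≈ C|e_n|^1.618.

(b) With |e_n| = 10^(-5) and C = 0.51:
    |e_{n+1}| ≈ 0.51 × (10^(-5))^1.618 = 0.51 × 10^(-8.09)

(a) ≈ 1.618 (golden ratio); (b) |e_{n+1}| ≈ 4.144e-09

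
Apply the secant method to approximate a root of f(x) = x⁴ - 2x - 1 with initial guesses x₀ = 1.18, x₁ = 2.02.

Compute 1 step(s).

f(x) = x⁴ - 2x - 1
x₀ = 1.18, x₁ = 2.02

Secant formula: x_{n+1} = x_n - f(x_n)(x_n - x_{n-1})/(f(x_n) - f(x_{n-1}))

Iteration 1:
  f(1.180000) = -1.421222
  f(2.020000) = 11.609664
  x_2 = 2.020000 - 11.609664×(2.020000 - 1.180000)/(11.609664 - (-1.421222))
       = 1.271615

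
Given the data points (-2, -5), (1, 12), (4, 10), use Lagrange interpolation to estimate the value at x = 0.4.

Lagrange interpolation formula:
P(x) = Σ yᵢ × Lᵢ(x)
where Lᵢ(x) = Π_{j≠i} (x - xⱼ)/(xᵢ - xⱼ)

L_0(0.4) = (0.4 - 1)/(-2 - 1) × (0.4 - 4)/(-2 - 4) = 0.120000
L_1(0.4) = (0.4 - (-2))/(1 - (-2)) × (0.4 - 4)/(1 - 4) = 0.960000
L_2(0.4) = (0.4 - (-2))/(4 - (-2)) × (0.4 - 1)/(4 - 1) = -0.080000

P(0.4) = (-5)×L_0(0.4) + 12×L_1(0.4) + 10×L_2(0.4)
P(0.4) = 10.120000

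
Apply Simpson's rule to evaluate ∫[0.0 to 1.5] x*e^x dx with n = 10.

f(x) = x*e^x
a = 0.0, b = 1.5, n = 10
h = (b - a)/n = 0.150000

Simpson's rule: (h/3)[f(x₀) + 4f(x₁) + 2f(x₂) + ... + f(xₙ)]

x_0 = 0.0000, f(x_0) = 0.000000, coefficient = 1
x_1 = 0.1500, f(x_1) = 0.174275, coefficient = 4
x_2 = 0.3000, f(x_2) = 0.404958, coefficient = 2
x_3 = 0.4500, f(x_3) = 0.705740, coefficient = 4
x_4 = 0.6000, f(x_4) = 1.093271, coefficient = 2
x_5 = 0.7500, f(x_5) = 1.587750, coefficient = 4
x_6 = 0.9000, f(x_6) = 2.213643, coefficient = 2
x_7 = 1.0500, f(x_7) = 3.000534, coefficient = 4
x_8 = 1.2000, f(x_8) = 3.984140, coefficient = 2
x_9 = 1.3500, f(x_9) = 5.207524, coefficient = 4
x_10 = 1.5000, f(x_10) = 6.722534, coefficient = 1

I ≈ (0.150000/3) × 64.817853 = 3.240893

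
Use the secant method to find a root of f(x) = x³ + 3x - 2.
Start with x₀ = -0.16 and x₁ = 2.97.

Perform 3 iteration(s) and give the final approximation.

f(x) = x³ + 3x - 2
x₀ = -0.16, x₁ = 2.97

Secant formula: x_{n+1} = x_n - f(x_n)(x_n - x_{n-1})/(f(x_n) - f(x_{n-1}))

Iteration 1:
  f(-0.160000) = -2.484096
  f(2.970000) = 33.108073
  x_2 = 2.970000 - 33.108073×(2.970000 - (-0.160000))/(33.108073 - (-2.484096))
       = 0.058453
Iteration 2:
  f(2.970000) = 33.108073
  f(0.058453) = -1.824441
  x_3 = 0.058453 - (-1.824441)×(0.058453 - 2.970000)/(-1.824441 - 33.108073)
       = 0.210516
Iteration 3:
  f(0.058453) = -1.824441
  f(0.210516) = -1.359122
  x_4 = 0.210516 - (-1.359122)×(0.210516 - 0.058453)/(-1.359122 - (-1.824441))
       = 0.654668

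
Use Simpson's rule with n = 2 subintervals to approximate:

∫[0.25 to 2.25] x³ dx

f(x) = x³
a = 0.25, b = 2.25, n = 2
h = (b - a)/n = 1.000000

Simpson's rule: (h/3)[f(x₀) + 4f(x₁) + 2f(x₂) + ... + f(xₙ)]

x_0 = 0.2500, f(x_0) = 0.015625, coefficient = 1
x_1 = 1.2500, f(x_1) = 1.953125, coefficient = 4
x_2 = 2.2500, f(x_2) = 11.390625, coefficient = 1

I ≈ (1.000000/3) × 19.218750 = 6.406250
Exact value: 6.406250
Error: 0.000000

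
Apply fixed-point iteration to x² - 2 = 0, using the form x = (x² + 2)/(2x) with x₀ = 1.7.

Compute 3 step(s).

Equation: x² - 2 = 0
Fixed-point form: x = (x² + 2)/(2x)
x₀ = 1.7

x_1 = g(1.700000) = 1.438235
x_2 = g(1.438235) = 1.414414
x_3 = g(1.414414) = 1.414214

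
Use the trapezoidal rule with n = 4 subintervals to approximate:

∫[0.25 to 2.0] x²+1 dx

f(x) = x²+1
a = 0.25, b = 2.0, n = 4
h = (b - a)/n = 0.437500

Trapezoidal rule: (h/2)[f(x₀) + 2f(x₁) + 2f(x₂) + ... + f(xₙ)]

x_0 = 0.2500, f(x_0) = 1.062500, coefficient = 1
x_1 = 0.6875, f(x_1) = 1.472656, coefficient = 2
x_2 = 1.1250, f(x_2) = 2.265625, coefficient = 2
x_3 = 1.5625, f(x_3) = 3.441406, coefficient = 2
x_4 = 2.0000, f(x_4) = 5.000000, coefficient = 1

I ≈ (0.437500/2) × 20.421875 = 4.467285
Exact value: 4.411458
Error: 0.055827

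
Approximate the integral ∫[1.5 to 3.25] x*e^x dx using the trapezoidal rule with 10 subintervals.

f(x) = x*e^x
a = 1.5, b = 3.25, n = 10
h = (b - a)/n = 0.175000

Trapezoidal rule: (h/2)[f(x₀) + 2f(x₁) + 2f(x₂) + ... + f(xₙ)]

x_0 = 1.5000, f(x_0) = 6.722534, coefficient = 1
x_1 = 1.6750, f(x_1) = 8.942482, coefficient = 2
x_2 = 1.8500, f(x_2) = 11.765666, coefficient = 2
x_3 = 2.0250, f(x_3) = 15.341625, coefficient = 2
x_4 = 2.2000, f(x_4) = 19.855030, coefficient = 2
x_5 = 2.3750, f(x_5) = 25.533656, coefficient = 2
x_6 = 2.5500, f(x_6) = 32.658115, coefficient = 2
x_7 = 2.7250, f(x_7) = 41.573728, coefficient = 2
x_8 = 2.9000, f(x_8) = 52.705022, coefficient = 2
x_9 = 3.0750, f(x_9) = 66.573387, coefficient = 2
x_10 = 3.2500, f(x_10) = 83.818605, coefficient = 1

I ≈ (0.175000/2) × 640.438558 = 56.038374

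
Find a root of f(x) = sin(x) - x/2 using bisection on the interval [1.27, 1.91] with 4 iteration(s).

f(x) = sin(x) - x/2
Initial interval: [1.27, 1.91]

Iteration 1:
  c_1 = (1.270000 + 1.910000)/2 = 1.590000
  f(c_1) = f(1.590000) = 0.204816
  f(a) × f(c) ≥ 0, new interval: [1.590000, 1.910000]
Iteration 2:
  c_2 = (1.590000 + 1.910000)/2 = 1.750000
  f(c_2) = f(1.750000) = 0.108986
  f(a) × f(c) ≥ 0, new interval: [1.750000, 1.910000]
Iteration 3:
  c_3 = (1.750000 + 1.910000)/2 = 1.830000
  f(c_3) = f(1.830000) = 0.051594
  f(a) × f(c) ≥ 0, new interval: [1.830000, 1.910000]
Iteration 4:
  c_4 = (1.830000 + 1.910000)/2 = 1.870000
  f(c_4) = f(1.870000) = 0.020572
  f(a) × f(c) ≥ 0, new interval: [1.870000, 1.910000]

After 4 iteration(s), the approximation is c_4 = 1.870000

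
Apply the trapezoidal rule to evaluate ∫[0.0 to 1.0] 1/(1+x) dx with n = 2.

f(x) = 1/(1+x)
a = 0.0, b = 1.0, n = 2
h = (b - a)/n = 0.500000

Trapezoidal rule: (h/2)[f(x₀) + 2f(x₁) + 2f(x₂) + ... + f(xₙ)]

x_0 = 0.0000, f(x_0) = 1.000000, coefficient = 1
x_1 = 0.5000, f(x_1) = 0.666667, coefficient = 2
x_2 = 1.0000, f(x_2) = 0.500000, coefficient = 1

I ≈ (0.500000/2) × 2.833333 = 0.708333
Exact value: 0.693147
Error: 0.015186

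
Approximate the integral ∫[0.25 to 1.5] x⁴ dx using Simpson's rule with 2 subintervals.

f(x) = x⁴
a = 0.25, b = 1.5, n = 2
h = (b - a)/n = 0.625000

Simpson's rule: (h/3)[f(x₀) + 4f(x₁) + 2f(x₂) + ... + f(xₙ)]

x_0 = 0.2500, f(x_0) = 0.003906, coefficient = 1
x_1 = 0.8750, f(x_1) = 0.586182, coefficient = 4
x_2 = 1.5000, f(x_2) = 5.062500, coefficient = 1

I ≈ (0.625000/3) × 7.411133 = 1.543986
Exact value: 1.518555
Error: 0.025431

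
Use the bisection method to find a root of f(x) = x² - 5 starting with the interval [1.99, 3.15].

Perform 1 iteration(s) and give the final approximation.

f(x) = x² - 5
Initial interval: [1.99, 3.15]

Iteration 1:
  c_1 = (1.990000 + 3.150000)/2 = 2.570000
  f(c_1) = f(2.570000) = 1.604900
  f(a) × f(c) < 0, new interval: [1.990000, 2.570000]

After 1 iteration(s), the approximation is c_1 = 2.570000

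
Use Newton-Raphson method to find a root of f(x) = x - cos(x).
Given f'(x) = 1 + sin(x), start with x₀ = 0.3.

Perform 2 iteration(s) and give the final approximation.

f(x) = x - cos(x)
f'(x) = 1 + sin(x)
x₀ = 0.3

Newton-Raphson formula: x_{n+1} = x_n - f(x_n)/f'(x_n)

Iteration 1:
  f(0.300000) = -0.655336
  f'(0.300000) = 1.295520
  x_1 = 0.300000 - (-0.655336)/1.295520 = 0.805848
Iteration 2:
  f(0.805848) = 0.113349
  f'(0.805848) = 1.721418
  x_2 = 0.805848 - 0.113349/1.721418 = 0.740002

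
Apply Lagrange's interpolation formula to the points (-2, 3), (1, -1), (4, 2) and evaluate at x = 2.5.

Lagrange interpolation formula:
P(x) = Σ yᵢ × Lᵢ(x)
where Lᵢ(x) = Π_{j≠i} (x - xⱼ)/(xᵢ - xⱼ)

L_0(2.5) = (2.5 - 1)/(-2 - 1) × (2.5 - 4)/(-2 - 4) = -0.125000
L_1(2.5) = (2.5 - (-2))/(1 - (-2)) × (2.5 - 4)/(1 - 4) = 0.750000
L_2(2.5) = (2.5 - (-2))/(4 - (-2)) × (2.5 - 1)/(4 - 1) = 0.375000

P(2.5) = 3×L_0(2.5) + (-1)×L_1(2.5) + 2×L_2(2.5)
P(2.5) = -0.375000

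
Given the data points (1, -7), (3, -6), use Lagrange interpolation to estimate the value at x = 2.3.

Lagrange interpolation formula:
P(x) = Σ yᵢ × Lᵢ(x)
where Lᵢ(x) = Π_{j≠i} (x - xⱼ)/(xᵢ - xⱼ)

L_0(2.3) = (2.3 - 3)/(1 - 3) = 0.350000
L_1(2.3) = (2.3 - 1)/(3 - 1) = 0.650000

P(2.3) = (-7)×L_0(2.3) + (-6)×L_1(2.3)
P(2.3) = -6.350000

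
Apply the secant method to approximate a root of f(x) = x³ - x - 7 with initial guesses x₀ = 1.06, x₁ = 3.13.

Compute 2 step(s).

f(x) = x³ - x - 7
x₀ = 1.06, x₁ = 3.13

Secant formula: x_{n+1} = x_n - f(x_n)(x_n - x_{n-1})/(f(x_n) - f(x_{n-1}))

Iteration 1:
  f(1.060000) = -6.868984
  f(3.130000) = 20.534297
  x_2 = 3.130000 - 20.534297×(3.130000 - 1.060000)/(20.534297 - (-6.868984))
       = 1.578872
Iteration 2:
  f(3.130000) = 20.534297
  f(1.578872) = -4.643001
  x_3 = 1.578872 - (-4.643001)×(1.578872 - 3.130000)/(-4.643001 - 20.534297)
       = 1.864919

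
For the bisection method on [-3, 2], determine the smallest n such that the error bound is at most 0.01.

We need (b-a)/2^n ≤ 0.01
(2 - (-3))/2^n ≤ 0.01
5/2^n ≤ 0.01
2^n ≥ 500
n ≥ log₂(500) = 8.97
n ≥ 9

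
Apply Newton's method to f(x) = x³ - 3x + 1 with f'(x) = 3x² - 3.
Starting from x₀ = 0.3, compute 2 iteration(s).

f(x) = x³ - 3x + 1
f'(x) = 3x² - 3
x₀ = 0.3

Newton-Raphson formula: x_{n+1} = x_n - f(x_n)/f'(x_n)

Iteration 1:
  f(0.300000) = 0.127000
  f'(0.300000) = -2.730000
  x_1 = 0.300000 - 0.127000/(-2.730000) = 0.346520
Iteration 2:
  f(0.346520) = 0.002048
  f'(0.346520) = -2.639771
  x_2 = 0.346520 - 0.002048/(-2.639771) = 0.347296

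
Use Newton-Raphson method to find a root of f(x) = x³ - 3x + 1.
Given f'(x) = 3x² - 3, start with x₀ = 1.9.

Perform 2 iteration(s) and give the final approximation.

f(x) = x³ - 3x + 1
f'(x) = 3x² - 3
x₀ = 1.9

Newton-Raphson formula: x_{n+1} = x_n - f(x_n)/f'(x_n)

Iteration 1:
  f(1.900000) = 2.159000
  f'(1.900000) = 7.830000
  x_1 = 1.900000 - 2.159000/7.830000 = 1.624266
Iteration 2:
  f(1.624266) = 0.412404
  f'(1.624266) = 4.914717
  x_2 = 1.624266 - 0.412404/4.914717 = 1.540354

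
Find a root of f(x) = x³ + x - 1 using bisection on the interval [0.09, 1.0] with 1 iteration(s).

f(x) = x³ + x - 1
Initial interval: [0.09, 1.0]

Iteration 1:
  c_1 = (0.090000 + 1.000000)/2 = 0.545000
  f(c_1) = f(0.545000) = -0.293121
  f(a) × f(c) ≥ 0, new interval: [0.545000, 1.000000]

After 1 iteration(s), the approximation is c_1 = 0.545000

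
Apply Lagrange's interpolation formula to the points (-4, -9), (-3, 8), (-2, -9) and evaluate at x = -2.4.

Lagrange interpolation formula:
P(x) = Σ yᵢ × Lᵢ(x)
where Lᵢ(x) = Π_{j≠i} (x - xⱼ)/(xᵢ - xⱼ)

L_0(-2.4) = (-2.4 - (-3))/(-4 - (-3)) × (-2.4 - (-2))/(-4 - (-2)) = -0.120000
L_1(-2.4) = (-2.4 - (-4))/(-3 - (-4)) × (-2.4 - (-2))/(-3 - (-2)) = 0.640000
L_2(-2.4) = (-2.4 - (-4))/(-2 - (-4)) × (-2.4 - (-3))/(-2 - (-3)) = 0.480000

P(-2.4) = (-9)×L_0(-2.4) + 8×L_1(-2.4) + (-9)×L_2(-2.4)
P(-2.4) = 1.880000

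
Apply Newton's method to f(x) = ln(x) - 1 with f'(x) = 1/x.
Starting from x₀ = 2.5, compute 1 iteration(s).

f(x) = ln(x) - 1
f'(x) = 1/x
x₀ = 2.5

Newton-Raphson formula: x_{n+1} = x_n - f(x_n)/f'(x_n)

Iteration 1:
  f(2.500000) = -0.083709
  f'(2.500000) = 0.400000
  x_1 = 2.500000 - (-0.083709)/0.400000 = 2.709273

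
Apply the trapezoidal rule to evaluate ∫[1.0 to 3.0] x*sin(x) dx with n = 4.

f(x) = x*sin(x)
a = 1.0, b = 3.0, n = 4
h = (b - a)/n = 0.500000

Trapezoidal rule: (h/2)[f(x₀) + 2f(x₁) + 2f(x₂) + ... + f(xₙ)]

x_0 = 1.0000, f(x_0) = 0.841471, coefficient = 1
x_1 = 1.5000, f(x_1) = 1.496242, coefficient = 2
x_2 = 2.0000, f(x_2) = 1.818595, coefficient = 2
x_3 = 2.5000, f(x_3) = 1.496180, coefficient = 2
x_4 = 3.0000, f(x_4) = 0.423360, coefficient = 1

I ≈ (0.500000/2) × 10.886866 = 2.721717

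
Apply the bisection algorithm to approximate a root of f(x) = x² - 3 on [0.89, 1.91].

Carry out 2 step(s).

f(x) = x² - 3
Initial interval: [0.89, 1.91]

Iteration 1:
  c_1 = (0.890000 + 1.910000)/2 = 1.400000
  f(c_1) = f(1.400000) = -1.040000
  f(a) × f(c) ≥ 0, new interval: [1.400000, 1.910000]
Iteration 2:
  c_2 = (1.400000 + 1.910000)/2 = 1.655000
  f(c_2) = f(1.655000) = -0.260975
  f(a) × f(c) ≥ 0, new interval: [1.655000, 1.910000]

After 2 iteration(s), the approximation is c_2 = 1.655000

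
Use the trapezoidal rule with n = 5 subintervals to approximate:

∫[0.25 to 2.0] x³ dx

f(x) = x³
a = 0.25, b = 2.0, n = 5
h = (b - a)/n = 0.350000

Trapezoidal rule: (h/2)[f(x₀) + 2f(x₁) + 2f(x₂) + ... + f(xₙ)]

x_0 = 0.2500, f(x_0) = 0.015625, coefficient = 1
x_1 = 0.6000, f(x_1) = 0.216000, coefficient = 2
x_2 = 0.9500, f(x_2) = 0.857375, coefficient = 2
x_3 = 1.3000, f(x_3) = 2.197000, coefficient = 2
x_4 = 1.6500, f(x_4) = 4.492125, coefficient = 2
x_5 = 2.0000, f(x_5) = 8.000000, coefficient = 1

I ≈ (0.350000/2) × 23.540625 = 4.119609
Exact value: 3.999023
Error: 0.120586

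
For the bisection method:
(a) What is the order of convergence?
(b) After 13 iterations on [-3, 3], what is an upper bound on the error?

(a) Bisection has linear (order 1) convergence; the error is halved each step.

(b) Error bound = (b-a)/2^n = (3 - (-3))/2^{13}
    = 6/2^{13}

(a) 1 (linear); (b) error ≤ 7.32e-04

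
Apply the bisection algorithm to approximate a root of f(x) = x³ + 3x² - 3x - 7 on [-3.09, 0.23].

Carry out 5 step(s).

f(x) = x³ + 3x² - 3x - 7
Initial interval: [-3.09, 0.23]

Iteration 1:
  c_1 = (-3.090000 + 0.230000)/2 = -1.430000
  f(c_1) = f(-1.430000) = 0.500493
  f(a) × f(c) ≥ 0, new interval: [-1.430000, 0.230000]
Iteration 2:
  c_2 = (-1.430000 + 0.230000)/2 = -0.600000
  f(c_2) = f(-0.600000) = -4.336000
  f(a) × f(c) < 0, new interval: [-1.430000, -0.600000]
Iteration 3:
  c_3 = (-1.430000 + (-0.600000))/2 = -1.015000
  f(c_3) = f(-1.015000) = -1.910003
  f(a) × f(c) < 0, new interval: [-1.430000, -1.015000]
Iteration 4:
  c_4 = (-1.430000 + (-1.015000))/2 = -1.222500
  f(c_4) = f(-1.222500) = -0.676015
  f(a) × f(c) < 0, new interval: [-1.430000, -1.222500]
Iteration 5:
  c_5 = (-1.430000 + (-1.222500))/2 = -1.326250
  f(c_5) = f(-1.326250) = -0.077226
  f(a) × f(c) < 0, new interval: [-1.430000, -1.326250]

After 5 iteration(s), the approximation is c_5 = -1.326250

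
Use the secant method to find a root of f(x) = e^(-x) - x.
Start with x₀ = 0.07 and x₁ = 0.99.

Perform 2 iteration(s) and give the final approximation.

f(x) = e^(-x) - x
x₀ = 0.07, x₁ = 0.99

Secant formula: x_{n+1} = x_n - f(x_n)(x_n - x_{n-1})/(f(x_n) - f(x_{n-1}))

Iteration 1:
  f(0.070000) = 0.862394
  f(0.990000) = -0.618423
  x_2 = 0.990000 - (-0.618423)×(0.990000 - 0.070000)/(-0.618423 - 0.862394)
       = 0.605787
Iteration 2:
  f(0.990000) = -0.618423
  f(0.605787) = -0.060142
  x_3 = 0.605787 - (-0.060142)×(0.605787 - 0.990000)/(-0.060142 - (-0.618423))
       = 0.564397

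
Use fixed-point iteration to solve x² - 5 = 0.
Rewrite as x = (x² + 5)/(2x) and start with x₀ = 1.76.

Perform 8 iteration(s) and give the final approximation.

Equation: x² - 5 = 0
Fixed-point form: x = (x² + 5)/(2x)
x₀ = 1.76

x_1 = g(1.760000) = 2.300455
x_2 = g(2.300455) = 2.236969
x_3 = g(2.236969) = 2.236068
x_4 = g(2.236068) = 2.236068
x_5 = g(2.236068) = 2.236068
x_6 = g(2.236068) = 2.236068
x_7 = g(2.236068) = 2.236068
x_8 = g(2.236068) = 2.236068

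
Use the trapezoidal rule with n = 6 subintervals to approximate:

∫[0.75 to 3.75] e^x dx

f(x) = e^x
a = 0.75, b = 3.75, n = 6
h = (b - a)/n = 0.500000

Trapezoidal rule: (h/2)[f(x₀) + 2f(x₁) + 2f(x₂) + ... + f(xₙ)]

x_0 = 0.7500, f(x_0) = 2.117000, coefficient = 1
x_1 = 1.2500, f(x_1) = 3.490343, coefficient = 2
x_2 = 1.7500, f(x_2) = 5.754603, coefficient = 2
x_3 = 2.2500, f(x_3) = 9.487736, coefficient = 2
x_4 = 2.7500, f(x_4) = 15.642632, coefficient = 2
x_5 = 3.2500, f(x_5) = 25.790340, coefficient = 2
x_6 = 3.7500, f(x_6) = 42.521082, coefficient = 1

I ≈ (0.500000/2) × 164.969389 = 41.242347
Exact value: 40.404082
Error: 0.838265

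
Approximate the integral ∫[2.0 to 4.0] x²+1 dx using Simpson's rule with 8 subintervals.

f(x) = x²+1
a = 2.0, b = 4.0, n = 8
h = (b - a)/n = 0.250000

Simpson's rule: (h/3)[f(x₀) + 4f(x₁) + 2f(x₂) + ... + f(xₙ)]

x_0 = 2.0000, f(x_0) = 5.000000, coefficient = 1
x_1 = 2.2500, f(x_1) = 6.062500, coefficient = 4
x_2 = 2.5000, f(x_2) = 7.250000, coefficient = 2
x_3 = 2.7500, f(x_3) = 8.562500, coefficient = 4
x_4 = 3.0000, f(x_4) = 10.000000, coefficient = 2
x_5 = 3.2500, f(x_5) = 11.562500, coefficient = 4
x_6 = 3.5000, f(x_6) = 13.250000, coefficient = 2
x_7 = 3.7500, f(x_7) = 15.062500, coefficient = 4
x_8 = 4.0000, f(x_8) = 17.000000, coefficient = 1

I ≈ (0.250000/3) × 248.000000 = 20.666667
Exact value: 20.666667
Error: 0.000000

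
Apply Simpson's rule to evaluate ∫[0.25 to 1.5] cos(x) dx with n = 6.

f(x) = cos(x)
a = 0.25, b = 1.5, n = 6
h = (b - a)/n = 0.208333

Simpson's rule: (h/3)[f(x₀) + 4f(x₁) + 2f(x₂) + ... + f(xₙ)]

x_0 = 0.2500, f(x_0) = 0.968912, coefficient = 1
x_1 = 0.4583, f(x_1) = 0.896791, coefficient = 4
x_2 = 0.6667, f(x_2) = 0.785887, coefficient = 2
x_3 = 0.8750, f(x_3) = 0.640997, coefficient = 4
x_4 = 1.0833, f(x_4) = 0.468386, coefficient = 2
x_5 = 1.2917, f(x_5) = 0.275519, coefficient = 4
x_6 = 1.5000, f(x_6) = 0.070737, coefficient = 1

I ≈ (0.208333/3) × 10.801424 = 0.750099
Exact value: 0.750091
Error: 0.000008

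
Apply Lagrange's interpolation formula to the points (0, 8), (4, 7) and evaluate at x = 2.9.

Lagrange interpolation formula:
P(x) = Σ yᵢ × Lᵢ(x)
where Lᵢ(x) = Π_{j≠i} (x - xⱼ)/(xᵢ - xⱼ)

L_0(2.9) = (2.9 - 4)/(0 - 4) = 0.275000
L_1(2.9) = (2.9 - 0)/(4 - 0) = 0.725000

P(2.9) = 8×L_0(2.9) + 7×L_1(2.9)
P(2.9) = 7.275000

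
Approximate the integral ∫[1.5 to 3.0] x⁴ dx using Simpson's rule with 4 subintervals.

f(x) = x⁴
a = 1.5, b = 3.0, n = 4
h = (b - a)/n = 0.375000

Simpson's rule: (h/3)[f(x₀) + 4f(x₁) + 2f(x₂) + ... + f(xₙ)]

x_0 = 1.5000, f(x_0) = 5.062500, coefficient = 1
x_1 = 1.8750, f(x_1) = 12.359619, coefficient = 4
x_2 = 2.2500, f(x_2) = 25.628906, coefficient = 2
x_3 = 2.6250, f(x_3) = 47.480713, coefficient = 4
x_4 = 3.0000, f(x_4) = 81.000000, coefficient = 1

I ≈ (0.375000/3) × 376.681641 = 47.085205
Exact value: 47.081250
Error: 0.003955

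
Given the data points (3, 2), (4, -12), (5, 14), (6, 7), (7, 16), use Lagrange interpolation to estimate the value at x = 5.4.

Lagrange interpolation formula:
P(x) = Σ yᵢ × Lᵢ(x)
where Lᵢ(x) = Π_{j≠i} (x - xⱼ)/(xᵢ - xⱼ)

L_0(5.4) = (5.4 - 4)/(3 - 4) × (5.4 - 5)/(3 - 5) × (5.4 - 6)/(3 - 6) × (5.4 - 7)/(3 - 7) = 0.022400
L_1(5.4) = (5.4 - 3)/(4 - 3) × (5.4 - 5)/(4 - 5) × (5.4 - 6)/(4 - 6) × (5.4 - 7)/(4 - 7) = -0.153600
L_2(5.4) = (5.4 - 3)/(5 - 3) × (5.4 - 4)/(5 - 4) × (5.4 - 6)/(5 - 6) × (5.4 - 7)/(5 - 7) = 0.806400
L_3(5.4) = (5.4 - 3)/(6 - 3) × (5.4 - 4)/(6 - 4) × (5.4 - 5)/(6 - 5) × (5.4 - 7)/(6 - 7) = 0.358400
L_4(5.4) = (5.4 - 3)/(7 - 3) × (5.4 - 4)/(7 - 4) × (5.4 - 5)/(7 - 5) × (5.4 - 6)/(7 - 6) = -0.033600

P(5.4) = 2×L_0(5.4) + (-12)×L_1(5.4) + 14×L_2(5.4) + 7×L_3(5.4) + 16×L_4(5.4)
P(5.4) = 15.148800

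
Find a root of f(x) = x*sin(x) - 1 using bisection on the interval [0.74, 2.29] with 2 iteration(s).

f(x) = x*sin(x) - 1
Initial interval: [0.74, 2.29]

Iteration 1:
  c_1 = (0.740000 + 2.290000)/2 = 1.515000
  f(c_1) = f(1.515000) = 0.512642
  f(a) × f(c) < 0, new interval: [0.740000, 1.515000]
Iteration 2:
  c_2 = (0.740000 + 1.515000)/2 = 1.127500
  f(c_2) = f(1.127500) = 0.018519
  f(a) × f(c) < 0, new interval: [0.740000, 1.127500]

After 2 iteration(s), the approximation is c_2 = 1.127500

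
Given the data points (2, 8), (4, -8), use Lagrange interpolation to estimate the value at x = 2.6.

Lagrange interpolation formula:
P(x) = Σ yᵢ × Lᵢ(x)
where Lᵢ(x) = Π_{j≠i} (x - xⱼ)/(xᵢ - xⱼ)

L_0(2.6) = (2.6 - 4)/(2 - 4) = 0.700000
L_1(2.6) = (2.6 - 2)/(4 - 2) = 0.300000

P(2.6) = 8×L_0(2.6) + (-8)×L_1(2.6)
P(2.6) = 3.200000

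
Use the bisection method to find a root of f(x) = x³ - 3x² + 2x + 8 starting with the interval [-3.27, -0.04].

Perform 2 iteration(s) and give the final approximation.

f(x) = x³ - 3x² + 2x + 8
Initial interval: [-3.27, -0.04]

Iteration 1:
  c_1 = (-3.270000 + (-0.040000))/2 = -1.655000
  f(c_1) = f(-1.655000) = -8.060161
  f(a) × f(c) ≥ 0, new interval: [-1.655000, -0.040000]
Iteration 2:
  c_2 = (-1.655000 + (-0.040000))/2 = -0.847500
  f(c_2) = f(-0.847500) = 3.541509
  f(a) × f(c) < 0, new interval: [-1.655000, -0.847500]

After 2 iteration(s), the approximation is c_2 = -0.847500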